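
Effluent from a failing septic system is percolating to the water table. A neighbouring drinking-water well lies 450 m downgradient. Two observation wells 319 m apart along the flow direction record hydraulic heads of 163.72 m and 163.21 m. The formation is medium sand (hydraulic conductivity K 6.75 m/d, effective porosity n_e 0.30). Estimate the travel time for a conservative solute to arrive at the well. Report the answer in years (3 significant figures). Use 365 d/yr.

Hydraulic gradient i = (163.72 − 163.21) / 319 = 0.51 / 319 = 0.001599
q = Ki = 6.75 × 0.001599 = 0.01079 m/d
Average linear velocity = 0.01079 / 0.30 = 0.03597 m/d
t = L / v = 450 / 0.03597 = 12510 d
   = 12510 / 365 = 34.3 yr

34.3 years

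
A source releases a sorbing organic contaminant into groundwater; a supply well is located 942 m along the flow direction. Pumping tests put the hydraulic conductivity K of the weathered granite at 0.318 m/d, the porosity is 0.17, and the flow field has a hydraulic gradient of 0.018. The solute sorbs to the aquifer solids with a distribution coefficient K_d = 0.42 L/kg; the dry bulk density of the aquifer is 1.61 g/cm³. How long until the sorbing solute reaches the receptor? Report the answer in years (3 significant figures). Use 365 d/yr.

382 years

Darcy flux q = K·i = 0.318 × 0.018 = 0.005724 m/d
v = Ki/n = 0.318·0.018/0.17 = 0.03367 m/d
Retardation R = 1 + ρ_b·K_d/n = 1 + 1.61×0.42/0.17 = 4.978
Contaminant velocity v_c = v/R = 0.03367/4.978 = 0.006764 m/d
t = L/v_c = 942/0.006764 = 139300 d
   = 139300/365 = 382 yr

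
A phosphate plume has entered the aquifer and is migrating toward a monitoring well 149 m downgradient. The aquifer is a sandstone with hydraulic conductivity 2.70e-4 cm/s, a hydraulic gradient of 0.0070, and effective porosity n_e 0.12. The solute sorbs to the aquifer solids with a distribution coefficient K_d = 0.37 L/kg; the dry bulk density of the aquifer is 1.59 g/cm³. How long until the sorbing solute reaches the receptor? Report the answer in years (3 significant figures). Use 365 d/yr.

177 years

K = 2.70e-4 cm/s × 864 = 0.2333 m/d
Specific discharge q = 0.2333 × 0.0070 = 0.001633 m/d
v = Ki/n = 0.2333·0.0070/0.12 = 0.01361 m/d
Retardation R = 1 + ρ_b·K_d/n = 1 + 1.59×0.37/0.12 = 5.903
Contaminant velocity v_c = v/R = 0.01361/5.903 = 0.002305 m/d
t = L/v_c = 149/0.002305 = 64630 d
   = 64630/365 = 177 yr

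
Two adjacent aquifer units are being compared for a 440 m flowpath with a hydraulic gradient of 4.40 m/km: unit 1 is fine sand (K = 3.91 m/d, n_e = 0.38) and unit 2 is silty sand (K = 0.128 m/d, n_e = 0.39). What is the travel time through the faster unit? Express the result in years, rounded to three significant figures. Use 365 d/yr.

Unit 1 (fine sand): v = 3.91×0.0044/0.38 = 0.04527 m/d, t = 440/0.04527 = 9719 d
Unit 2 (silty sand): v = 0.128×0.0044/0.39 = 0.001444 m/d, t = 440/0.001444 = 304700 d
Faster: 9719 d / 365 = 26.6 yr

26.6 years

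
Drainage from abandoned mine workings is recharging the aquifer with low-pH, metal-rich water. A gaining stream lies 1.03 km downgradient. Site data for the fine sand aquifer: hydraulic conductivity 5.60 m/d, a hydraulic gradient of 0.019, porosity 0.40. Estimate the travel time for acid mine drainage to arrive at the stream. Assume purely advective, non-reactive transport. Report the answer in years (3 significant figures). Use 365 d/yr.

Specific discharge q = 5.60 × 0.019 = 0.1064 m/d
Average linear velocity = 0.1064 / 0.40 = 0.2660 m/d
L = 1.03 km = 1030 m
t = L / v = 1030 / 0.2660 = 3872 d
   = 3872 / 365 = 10.6 yr

10.6 years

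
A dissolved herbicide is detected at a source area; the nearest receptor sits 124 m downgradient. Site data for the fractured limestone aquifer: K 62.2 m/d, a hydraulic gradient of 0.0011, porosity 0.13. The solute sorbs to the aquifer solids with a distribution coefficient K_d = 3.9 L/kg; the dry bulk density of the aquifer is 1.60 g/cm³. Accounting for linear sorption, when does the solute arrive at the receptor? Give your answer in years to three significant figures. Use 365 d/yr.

q = Ki = 62.2 × 0.0011 = 0.06842 m/d
Seepage velocity v = q / n = 0.06842 / 0.13 = 0.5263 m/d
Retardation R = 1 + ρ_b·K_d/n = 1 + 1.60×3.9/0.13 = 49.00
Contaminant velocity v_c = v/R = 0.5263/49.00 = 0.01074 m/d
t = L/v_c = 124/0.01074 = 11540 d
   = 11540/365 = 31.6 yr

31.6 years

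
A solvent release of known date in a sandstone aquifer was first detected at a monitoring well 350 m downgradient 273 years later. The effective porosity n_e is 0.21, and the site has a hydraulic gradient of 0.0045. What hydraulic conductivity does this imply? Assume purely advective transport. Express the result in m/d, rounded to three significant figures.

t = 273 years = 99650 d
v = L / t = 350 / 99650 = 0.003512 m/d
K = v · n / i = 0.003512 × 0.21 / 0.0045 = 0.164 m/d

0.164 m/d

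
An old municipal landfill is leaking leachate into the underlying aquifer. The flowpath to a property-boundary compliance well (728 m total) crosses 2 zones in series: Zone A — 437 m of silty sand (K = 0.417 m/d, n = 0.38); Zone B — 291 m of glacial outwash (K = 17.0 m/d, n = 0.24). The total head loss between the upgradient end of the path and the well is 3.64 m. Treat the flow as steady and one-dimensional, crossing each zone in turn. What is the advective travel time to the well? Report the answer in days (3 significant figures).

69000 days

Steady 1-D flow in series ⇒ the Darcy flux q is identical in every zone and the zone head losses add (resistances L/K in series).
Σ(L/K) = 437/0.417 + 291/17.0 = 1048 + 17.12 = 1065 d
q = ΔH / Σ(L/K) = 3.64 / 1065 = 0.003418 m/d (same in every zone)
Zone A: v = q/n = 0.003418/0.38 = 0.008994 m/d → t_A = 437/0.008994 = 48590 d
Zone B: v = q/n = 0.003418/0.24 = 0.01424 m/d → t_B = 291/0.01424 = 20440 d
Total t = 48590 + 20440 = 69030 d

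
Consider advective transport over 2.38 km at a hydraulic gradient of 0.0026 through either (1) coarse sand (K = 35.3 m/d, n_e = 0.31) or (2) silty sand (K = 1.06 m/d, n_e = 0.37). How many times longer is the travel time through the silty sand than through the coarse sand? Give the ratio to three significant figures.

Unit 1 (coarse sand): v = 35.3×0.0026/0.31 = 0.2961 m/d, t = 2380/0.2961 = 8039 d
Unit 2 (silty sand): v = 1.06×0.0026/0.37 = 0.007449 m/d, t = 2380/0.007449 = 319500 d
t(silty sand) / t(coarse sand) = 319500/8039 = 39.7

39.7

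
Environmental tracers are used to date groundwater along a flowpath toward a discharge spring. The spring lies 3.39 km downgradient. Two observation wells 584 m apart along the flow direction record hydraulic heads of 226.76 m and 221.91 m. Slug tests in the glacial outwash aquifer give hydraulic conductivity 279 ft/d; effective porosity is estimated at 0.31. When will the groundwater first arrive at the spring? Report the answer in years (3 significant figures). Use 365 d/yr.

4.08 years

Hydraulic gradient i = (226.76 − 221.91) / 584 = 4.85 / 584 = 0.008305
K = 279 ft/d × 0.3048 = 85.04 m/d
Specific discharge q = 85.04 × 0.008305 = 0.7062 m/d
Average linear velocity = 0.7062 / 0.31 = 2.278 m/d
L = 3.39 km = 3390 m
t = L / v = 3390 / 2.278 = 1488 d
   = 1488 / 365 = 4.08 yr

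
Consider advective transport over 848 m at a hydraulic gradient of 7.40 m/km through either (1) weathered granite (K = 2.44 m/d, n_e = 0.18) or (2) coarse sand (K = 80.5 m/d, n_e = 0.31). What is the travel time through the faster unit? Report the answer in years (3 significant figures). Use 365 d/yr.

1.21 years

Unit 1 (weathered granite): v = 2.44×0.0074/0.18 = 0.1003 m/d, t = 848/0.1003 = 8454 d
Unit 2 (coarse sand): v = 80.5×0.0074/0.31 = 1.922 m/d, t = 848/1.922 = 441.3 d
Faster: 441.3 d / 365 = 1.21 yr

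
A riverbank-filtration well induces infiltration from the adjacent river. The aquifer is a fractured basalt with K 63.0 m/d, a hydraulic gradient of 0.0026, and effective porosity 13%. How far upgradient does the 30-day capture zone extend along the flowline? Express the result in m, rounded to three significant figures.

Specific discharge q = 63.0 × 0.0026 = 0.1638 m/d
v_s = q/n_e = 0.1638/0.13 = 1.260 m/d
L = v × T = 1.260 × 30 = 37.80 m

37.8 m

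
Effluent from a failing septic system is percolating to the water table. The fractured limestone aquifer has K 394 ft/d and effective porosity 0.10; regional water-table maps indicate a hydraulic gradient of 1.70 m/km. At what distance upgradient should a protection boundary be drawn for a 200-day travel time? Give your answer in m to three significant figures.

408 m

K = 394 ft/d × 0.3048 = 120.1 m/d
q = Ki = 120.1 × 0.0017 = 0.2042 m/d
Seepage velocity v = q / n = 0.2042 / 0.10 = 2.042 m/d
L = v × T = 2.042 × 200 = 408.3 m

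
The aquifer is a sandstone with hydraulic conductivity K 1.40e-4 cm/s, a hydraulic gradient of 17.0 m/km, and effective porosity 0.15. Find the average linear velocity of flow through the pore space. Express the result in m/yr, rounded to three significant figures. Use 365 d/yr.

5.00 m/yr

K = 1.40e-4 cm/s × 864 = 0.1210 m/d
Darcy flux q = K·i = 0.1210 × 0.017 = 0.002056 m/d
v = Ki/n = 0.1210·0.017/0.15 = 0.01371 m/d
   = 0.01371 × 365 = 5.00 m/yr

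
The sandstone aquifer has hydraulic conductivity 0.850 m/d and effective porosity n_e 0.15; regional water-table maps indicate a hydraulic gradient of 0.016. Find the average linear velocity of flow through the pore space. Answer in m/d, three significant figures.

q = Ki = 0.850 × 0.016 = 0.01360 m/d
v_s = q/n_e = 0.01360/0.15 = 0.09067 m/d

0.0907 m/d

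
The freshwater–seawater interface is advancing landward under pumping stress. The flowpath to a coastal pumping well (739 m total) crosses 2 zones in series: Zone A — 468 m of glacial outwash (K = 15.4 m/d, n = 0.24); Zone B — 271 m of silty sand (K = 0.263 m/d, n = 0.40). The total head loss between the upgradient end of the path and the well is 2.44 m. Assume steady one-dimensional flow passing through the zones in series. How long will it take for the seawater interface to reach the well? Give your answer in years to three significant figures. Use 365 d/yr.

263 years

Steady 1-D flow in series ⇒ the Darcy flux q is identical in every zone and the zone head losses add (resistances L/K in series).
Σ(L/K) = 468/15.4 + 271/0.263 = 30.39 + 1030 = 1061 d
q = ΔH / Σ(L/K) = 2.44 / 1061 = 0.002300 m/d (same in every zone)
Zone A: v = q/n = 0.002300/0.24 = 0.009584 m/d → t_A = 468/0.009584 = 48830 d
Zone B: v = q/n = 0.002300/0.40 = 0.005750 m/d → t_B = 271/0.005750 = 47130 d
Total t = 48830 + 47130 = 95960 d
   = 95960 / 365 = 263 yr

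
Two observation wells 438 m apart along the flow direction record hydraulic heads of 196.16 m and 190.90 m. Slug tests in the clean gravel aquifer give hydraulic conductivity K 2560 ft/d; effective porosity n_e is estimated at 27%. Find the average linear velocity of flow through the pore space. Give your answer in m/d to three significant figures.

34.7 m/d

Hydraulic gradient i = (196.16 − 190.90) / 438 = 5.26 / 438 = 0.01201
K = 2560 ft/d × 0.3048 = 780.3 m/d
Specific discharge q = 780.3 × 0.01201 = 9.371 m/d
Average linear velocity = 9.371 / 0.27 = 34.71 m/d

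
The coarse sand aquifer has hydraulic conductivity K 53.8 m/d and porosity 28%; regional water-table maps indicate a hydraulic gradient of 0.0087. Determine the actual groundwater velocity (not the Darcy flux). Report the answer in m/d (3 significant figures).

1.67 m/d

q = Ki = 53.8 × 0.0087 = 0.4681 m/d
Average linear velocity = 0.4681 / 0.28 = 1.672 m/d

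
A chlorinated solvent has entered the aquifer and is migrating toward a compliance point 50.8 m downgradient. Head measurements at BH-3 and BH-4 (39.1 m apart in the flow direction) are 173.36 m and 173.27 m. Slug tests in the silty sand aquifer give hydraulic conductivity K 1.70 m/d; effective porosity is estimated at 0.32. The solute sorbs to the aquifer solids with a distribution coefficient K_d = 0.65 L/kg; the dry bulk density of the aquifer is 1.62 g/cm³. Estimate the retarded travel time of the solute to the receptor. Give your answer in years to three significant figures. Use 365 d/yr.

Hydraulic gradient i = (173.36 − 173.27) / 39.1 = 0.09 / 39.1 = 0.002302
Specific discharge q = 1.70 × 0.002302 = 0.003913 m/d
Seepage velocity v = q / n = 0.003913 / 0.32 = 0.01223 m/d
Retardation R = 1 + ρ_b·K_d/n = 1 + 1.62×0.65/0.32 = 4.291
Contaminant velocity v_c = v/R = 0.01223/4.291 = 0.002850 m/d
t = L/v_c = 50.8/0.002850 = 17820 d
   = 17820/365 = 48.8 yr

48.8 years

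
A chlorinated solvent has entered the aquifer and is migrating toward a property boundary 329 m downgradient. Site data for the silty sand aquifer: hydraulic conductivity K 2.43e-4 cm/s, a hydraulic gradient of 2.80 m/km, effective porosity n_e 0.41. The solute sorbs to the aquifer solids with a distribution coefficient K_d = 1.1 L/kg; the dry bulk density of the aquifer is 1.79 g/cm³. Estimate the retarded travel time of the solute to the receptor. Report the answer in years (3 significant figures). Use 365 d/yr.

K = 2.43e-4 cm/s × 864 = 0.2100 m/d
Specific discharge q = 0.2100 × 0.0028 = 5.879e-4 m/d
v_s = q/n_e = 5.879e-4/0.41 = 0.001434 m/d
Retardation R = 1 + ρ_b·K_d/n = 1 + 1.79×1.1/0.41 = 5.802
Contaminant velocity v_c = v/R = 0.001434/5.802 = 2.471e-4 m/d
t = L/v_c = 329/2.471e-4 = 1.331e6 d
   = 1.331e6/365 = 3650 yr

3650 years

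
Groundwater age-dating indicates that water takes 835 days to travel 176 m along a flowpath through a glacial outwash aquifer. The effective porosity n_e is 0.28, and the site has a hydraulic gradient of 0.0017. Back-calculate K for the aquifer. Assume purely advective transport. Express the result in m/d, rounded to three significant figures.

v = L / t = 176 / 835 = 0.2108 m/d
K = v · n / i = 0.2108 × 0.28 / 0.0017 = 34.7 m/d

34.7 m/d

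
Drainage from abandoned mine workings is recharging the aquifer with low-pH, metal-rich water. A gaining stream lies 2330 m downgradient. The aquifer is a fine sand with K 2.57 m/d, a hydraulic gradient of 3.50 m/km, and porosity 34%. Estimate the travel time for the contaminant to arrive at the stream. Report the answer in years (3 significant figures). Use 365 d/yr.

241 years

Darcy flux q = K·i = 2.57 × 0.0035 = 0.008995 m/d
v = Ki/n = 2.57·0.0035/0.34 = 0.02646 m/d
t = L / v = 2330 / 0.02646 = 88070 d
   = 88070 / 365 = 241 yr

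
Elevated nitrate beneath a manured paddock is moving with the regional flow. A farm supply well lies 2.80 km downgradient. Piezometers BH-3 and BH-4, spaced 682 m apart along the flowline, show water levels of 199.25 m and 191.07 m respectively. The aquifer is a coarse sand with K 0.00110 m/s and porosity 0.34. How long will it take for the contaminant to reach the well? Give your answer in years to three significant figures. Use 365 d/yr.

Hydraulic gradient i = (199.25 − 191.07) / 682 = 8.18 / 682 = 0.01199
K = 0.00110 m/s × 86400 s/d = 95.04 m/d
q = Ki = 95.04 × 0.01199 = 1.140 m/d
v = Ki/n = 95.04·0.01199/0.34 = 3.353 m/d
L = 2.80 km = 2800 m
t = L / v = 2800 / 3.353 = 835.1 d
   = 835.1 / 365 = 2.29 yr

2.29 years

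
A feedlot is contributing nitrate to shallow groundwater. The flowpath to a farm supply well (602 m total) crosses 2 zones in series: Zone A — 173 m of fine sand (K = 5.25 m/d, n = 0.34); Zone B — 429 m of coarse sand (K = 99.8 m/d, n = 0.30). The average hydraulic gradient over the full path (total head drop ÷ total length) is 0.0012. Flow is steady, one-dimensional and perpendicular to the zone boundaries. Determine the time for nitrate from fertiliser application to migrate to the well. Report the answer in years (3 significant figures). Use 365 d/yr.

For zones in series the flux q is common to all zones; the equivalent conductivity is the harmonic (thickness-weighted) mean, K_eq = L_total / Σ(L_j/K_j).
Σ(L/K) = 173/5.25 + 429/99.8 = 32.95 + 4.299 = 37.25 d
K_eq = L_total / Σ(L/K) = 602 / 37.25 = 16.16 m/d
q = K_eq · i = 16.16 × 0.0012 = 0.01939 m/d (same in every zone)
Zone A: v = q/n = 0.01939/0.34 = 0.05704 m/d → t_A = 173/0.05704 = 3033 d
Zone B: v = q/n = 0.01939/0.30 = 0.06464 m/d → t_B = 429/0.06464 = 6636 d
Total t = 3033 + 6636 = 9670 d
   = 9670 / 365 = 26.5 yr

26.5 years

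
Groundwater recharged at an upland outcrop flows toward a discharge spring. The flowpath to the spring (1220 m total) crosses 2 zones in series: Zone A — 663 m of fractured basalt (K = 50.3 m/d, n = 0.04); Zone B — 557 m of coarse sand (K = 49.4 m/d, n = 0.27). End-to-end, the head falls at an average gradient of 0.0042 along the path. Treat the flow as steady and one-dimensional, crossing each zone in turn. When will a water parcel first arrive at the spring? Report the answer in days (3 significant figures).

844 days

Steady 1-D flow in series ⇒ the Darcy flux q is identical in every zone and the zone head losses add (resistances L/K in series).
Σ(L/K) = 663/50.3 + 557/49.4 = 13.18 + 11.28 = 24.46 d
K_eq = L_total / Σ(L/K) = 1220 / 24.46 = 49.89 m/d
q = K_eq · i = 49.89 × 0.0042 = 0.2095 m/d (same in every zone)
Zone A: v = q/n = 0.2095/0.04 = 5.238 m/d → t_A = 663/5.238 = 126.6 d
Zone B: v = q/n = 0.2095/0.27 = 0.7760 m/d → t_B = 557/0.7760 = 717.8 d
Total t = 126.6 + 717.8 = 844.4 d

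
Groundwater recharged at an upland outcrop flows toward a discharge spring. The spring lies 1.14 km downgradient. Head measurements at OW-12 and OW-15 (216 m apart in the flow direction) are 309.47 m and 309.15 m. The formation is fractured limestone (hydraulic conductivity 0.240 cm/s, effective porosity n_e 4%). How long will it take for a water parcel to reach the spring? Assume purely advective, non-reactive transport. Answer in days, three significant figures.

148 days

Hydraulic gradient i = (309.47 − 309.15) / 216 = 0.32 / 216 = 0.001481
K = 0.240 cm/s × 864 = 207.4 m/d
q = Ki = 207.4 × 0.001481 = 0.3072 m/d
Seepage velocity v = q / n = 0.3072 / 0.04 = 7.680 m/d
L = 1.14 km = 1140 m
t = L / v = 1140 / 7.680 = 148.4 d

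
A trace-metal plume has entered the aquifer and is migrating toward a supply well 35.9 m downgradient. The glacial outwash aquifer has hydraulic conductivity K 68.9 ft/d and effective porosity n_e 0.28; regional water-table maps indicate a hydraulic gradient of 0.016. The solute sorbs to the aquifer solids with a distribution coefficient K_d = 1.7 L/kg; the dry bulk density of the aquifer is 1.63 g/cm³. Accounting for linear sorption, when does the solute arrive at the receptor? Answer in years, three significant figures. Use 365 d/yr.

K = 68.9 ft/d × 0.3048 = 21.00 m/d
Specific discharge q = 21.00 × 0.016 = 0.3360 m/d
v_s = q/n_e = 0.3360/0.28 = 1.200 m/d
Retardation R = 1 + ρ_b·K_d/n = 1 + 1.63×1.7/0.28 = 10.90
Contaminant velocity v_c = v/R = 1.200/10.90 = 0.1101 m/d
t = L/v_c = 35.9/0.1101 = 326.0 d
   = 326.0/365 = 0.893 yr

0.893 years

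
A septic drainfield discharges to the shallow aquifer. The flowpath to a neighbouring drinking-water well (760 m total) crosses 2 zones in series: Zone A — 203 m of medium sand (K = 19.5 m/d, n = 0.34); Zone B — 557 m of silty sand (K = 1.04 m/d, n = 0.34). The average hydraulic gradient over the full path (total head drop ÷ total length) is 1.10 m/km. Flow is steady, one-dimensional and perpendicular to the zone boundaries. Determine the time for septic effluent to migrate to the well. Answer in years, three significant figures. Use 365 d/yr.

Steady 1-D flow in series ⇒ the Darcy flux q is identical in every zone and the zone head losses add (resistances L/K in series).
Σ(L/K) = 203/19.5 + 557/1.04 = 10.41 + 535.6 = 546.0 d
K_eq = L_total / Σ(L/K) = 760 / 546.0 = 1.392 m/d
q = K_eq · i = 1.392 × 0.0011 = 0.001531 m/d (same in every zone)
Zone A: v = q/n = 0.001531/0.34 = 0.004503 m/d → t_A = 203/0.004503 = 45080 d
Zone B: v = q/n = 0.001531/0.34 = 0.004503 m/d → t_B = 557/0.004503 = 123700 d
Total t = 45080 + 123700 = 168800 d
   = 168800 / 365 = 462 yr

462 years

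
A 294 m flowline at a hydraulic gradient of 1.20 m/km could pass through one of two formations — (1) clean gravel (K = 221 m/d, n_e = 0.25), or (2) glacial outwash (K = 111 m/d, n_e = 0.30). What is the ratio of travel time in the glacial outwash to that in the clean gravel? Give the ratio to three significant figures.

2.39

Unit 1 (clean gravel): v = 221×0.0012/0.25 = 1.061 m/d, t = 294/1.061 = 277.1 d
Unit 2 (glacial outwash): v = 111×0.0012/0.30 = 0.4440 m/d, t = 294/0.4440 = 662.2 d
t(glacial outwash) / t(clean gravel) = 662.2/277.1 = 2.39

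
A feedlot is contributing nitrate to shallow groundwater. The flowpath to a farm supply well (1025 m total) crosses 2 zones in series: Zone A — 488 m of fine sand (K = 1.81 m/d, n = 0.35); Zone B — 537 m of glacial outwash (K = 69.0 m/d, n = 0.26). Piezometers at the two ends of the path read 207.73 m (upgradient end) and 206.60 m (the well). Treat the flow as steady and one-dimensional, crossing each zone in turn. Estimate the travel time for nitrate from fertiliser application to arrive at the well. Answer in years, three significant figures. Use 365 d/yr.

209 years

Total head drop ΔH = 207.73 − 206.60 = 1.13 m
Steady 1-D flow in series ⇒ the Darcy flux q is identical in every zone and the zone head losses add (resistances L/K in series).
Σ(L/K) = 488/1.81 + 537/69.0 = 269.6 + 7.783 = 277.4 d
q = ΔH / Σ(L/K) = 1.13 / 277.4 = 0.004074 m/d (same in every zone)
Zone A: v = q/n = 0.004074/0.35 = 0.01164 m/d → t_A = 488/0.01164 = 41930 d
Zone B: v = q/n = 0.004074/0.26 = 0.01567 m/d → t_B = 537/0.01567 = 34270 d
Total t = 41930 + 34270 = 76200 d
   = 76200 / 365 = 209 yr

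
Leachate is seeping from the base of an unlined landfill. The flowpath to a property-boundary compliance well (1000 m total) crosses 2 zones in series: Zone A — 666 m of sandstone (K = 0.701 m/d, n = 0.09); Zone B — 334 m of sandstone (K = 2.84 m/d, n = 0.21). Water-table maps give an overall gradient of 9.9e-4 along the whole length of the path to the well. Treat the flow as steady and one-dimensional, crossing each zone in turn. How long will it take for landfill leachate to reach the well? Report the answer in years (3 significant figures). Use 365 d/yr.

384 years

Continuity: the same q passes through each zone, so ΔH = q·Σ(L_j/K_j) — the zones act as resistances in series.
Σ(L/K) = 666/0.701 + 334/2.84 = 950.1 + 117.6 = 1068 d
K_eq = L_total / Σ(L/K) = 1000 / 1068 = 0.9366 m/d
q = K_eq · i = 0.9366 × 9.9e-4 = 9.272e-4 m/d (same in every zone)
Zone A: v = q/n = 9.272e-4/0.09 = 0.01030 m/d → t_A = 666/0.01030 = 64640 d
Zone B: v = q/n = 9.272e-4/0.21 = 0.004415 m/d → t_B = 334/0.004415 = 75640 d
Total t = 64640 + 75640 = 140300 d
   = 140300 / 365 = 384 yr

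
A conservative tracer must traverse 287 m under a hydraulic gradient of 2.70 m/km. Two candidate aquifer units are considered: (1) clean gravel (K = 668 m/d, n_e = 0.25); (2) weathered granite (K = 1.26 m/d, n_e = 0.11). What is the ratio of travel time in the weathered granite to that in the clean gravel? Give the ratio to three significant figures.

233

Unit 1 (clean gravel): v = 668×0.0027/0.25 = 7.214 m/d, t = 287/7.214 = 39.78 d
Unit 2 (weathered granite): v = 1.26×0.0027/0.11 = 0.03093 m/d, t = 287/0.03093 = 9280 d
t(weathered granite) / t(clean gravel) = 9280/39.78 = 233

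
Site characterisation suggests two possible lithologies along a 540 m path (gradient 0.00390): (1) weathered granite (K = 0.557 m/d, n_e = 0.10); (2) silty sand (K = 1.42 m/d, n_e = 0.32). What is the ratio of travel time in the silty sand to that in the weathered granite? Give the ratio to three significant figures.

Unit 1 (weathered granite): v = 0.557×0.0039/0.10 = 0.02172 m/d, t = 540/0.02172 = 24860 d
Unit 2 (silty sand): v = 1.42×0.0039/0.32 = 0.01731 m/d, t = 540/0.01731 = 31200 d
t(silty sand) / t(weathered granite) = 31200/24860 = 1.26

1.26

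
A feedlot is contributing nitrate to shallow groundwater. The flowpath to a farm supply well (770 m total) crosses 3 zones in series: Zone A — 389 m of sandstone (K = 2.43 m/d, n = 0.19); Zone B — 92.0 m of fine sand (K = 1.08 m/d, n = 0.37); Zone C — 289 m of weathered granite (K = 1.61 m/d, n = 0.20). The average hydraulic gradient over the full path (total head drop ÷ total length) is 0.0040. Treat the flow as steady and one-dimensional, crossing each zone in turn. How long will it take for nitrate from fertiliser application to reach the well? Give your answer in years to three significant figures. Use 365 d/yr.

For zones in series the flux q is common to all zones; the equivalent conductivity is the harmonic (thickness-weighted) mean, K_eq = L_total / Σ(L_j/K_j).
Σ(L/K) = 389/2.43 + 92.0/1.08 + 289/1.61 = 160.1 + 85.19 + 179.5 = 424.8 d
K_eq = L_total / Σ(L/K) = 770 / 424.8 = 1.813 m/d
q = K_eq · i = 1.813 × 0.0040 = 0.007251 m/d (same in every zone)
Zone A: v = q/n = 0.007251/0.19 = 0.03816 m/d → t_A = 389/0.03816 = 10190 d
Zone B: v = q/n = 0.007251/0.37 = 0.01960 m/d → t_B = 92.0/0.01960 = 4695 d
Zone C: v = q/n = 0.007251/0.20 = 0.03625 m/d → t_C = 289/0.03625 = 7971 d
Total t = 10190 + 4695 + 7971 = 22860 d
   = 22860 / 365 = 62.6 yr

62.6 years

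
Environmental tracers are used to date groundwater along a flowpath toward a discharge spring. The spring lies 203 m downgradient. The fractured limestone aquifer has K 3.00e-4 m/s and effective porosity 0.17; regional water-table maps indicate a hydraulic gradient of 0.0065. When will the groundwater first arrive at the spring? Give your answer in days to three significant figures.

205 days

K = 3.00e-4 m/s × 86400 s/d = 25.92 m/d
Darcy flux q = K·i = 25.92 × 0.0065 = 0.1685 m/d
v_s = q/n_e = 0.1685/0.17 = 0.9911 m/d
t = L / v = 203 / 0.9911 = 204.8 d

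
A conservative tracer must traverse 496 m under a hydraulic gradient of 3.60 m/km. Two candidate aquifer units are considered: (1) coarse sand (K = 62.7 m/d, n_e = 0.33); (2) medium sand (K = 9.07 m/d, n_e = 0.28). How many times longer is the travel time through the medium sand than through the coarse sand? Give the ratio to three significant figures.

5.87

Unit 1 (coarse sand): v = 62.7×0.0036/0.33 = 0.6840 m/d, t = 496/0.6840 = 725.1 d
Unit 2 (medium sand): v = 9.07×0.0036/0.28 = 0.1166 m/d, t = 496/0.1166 = 4253 d
t(medium sand) / t(coarse sand) = 4253/725.1 = 5.87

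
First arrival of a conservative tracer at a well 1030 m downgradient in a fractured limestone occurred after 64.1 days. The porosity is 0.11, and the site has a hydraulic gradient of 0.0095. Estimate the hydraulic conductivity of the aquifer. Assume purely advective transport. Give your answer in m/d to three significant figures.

v = L / t = 1030 / 64.1 = 16.07 m/d
K = v · n / i = 16.07 × 0.11 / 0.0095 = 186 m/d

186 m/d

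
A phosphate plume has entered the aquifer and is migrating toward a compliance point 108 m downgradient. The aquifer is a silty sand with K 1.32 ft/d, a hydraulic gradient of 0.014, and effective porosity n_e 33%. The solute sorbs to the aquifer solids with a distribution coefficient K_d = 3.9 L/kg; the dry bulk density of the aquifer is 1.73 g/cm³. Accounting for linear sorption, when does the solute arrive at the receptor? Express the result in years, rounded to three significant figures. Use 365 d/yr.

K = 1.32 ft/d × 0.3048 = 0.4023 m/d
q = Ki = 0.4023 × 0.014 = 0.005633 m/d
Seepage velocity v = q / n = 0.005633 / 0.33 = 0.01707 m/d
Retardation R = 1 + ρ_b·K_d/n = 1 + 1.73×3.9/0.33 = 21.45
Contaminant velocity v_c = v/R = 0.01707/21.45 = 7.959e-4 m/d
t = L/v_c = 108/7.959e-4 = 135700 d
   = 135700/365 = 372 yr

372 years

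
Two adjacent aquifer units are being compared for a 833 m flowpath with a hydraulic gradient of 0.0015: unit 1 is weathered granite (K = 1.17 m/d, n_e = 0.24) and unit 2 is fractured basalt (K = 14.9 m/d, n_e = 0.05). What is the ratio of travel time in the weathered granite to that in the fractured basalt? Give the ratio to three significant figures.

61.1

Unit 1 (weathered granite): v = 1.17×0.0015/0.24 = 0.007312 m/d, t = 833/0.007312 = 113900 d
Unit 2 (fractured basalt): v = 14.9×0.0015/0.05 = 0.4470 m/d, t = 833/0.4470 = 1864 d
t(weathered granite) / t(fractured basalt) = 113900/1864 = 61.1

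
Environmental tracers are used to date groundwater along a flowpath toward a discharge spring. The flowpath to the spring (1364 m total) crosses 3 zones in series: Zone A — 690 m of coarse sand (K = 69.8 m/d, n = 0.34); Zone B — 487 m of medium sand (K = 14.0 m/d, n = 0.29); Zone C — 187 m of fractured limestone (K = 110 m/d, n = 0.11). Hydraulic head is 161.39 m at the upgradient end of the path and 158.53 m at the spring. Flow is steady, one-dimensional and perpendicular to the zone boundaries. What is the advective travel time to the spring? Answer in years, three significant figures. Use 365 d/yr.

Total head drop ΔH = 161.39 − 158.53 = 2.86 m
Steady 1-D flow in series ⇒ the Darcy flux q is identical in every zone and the zone head losses add (resistances L/K in series).
Σ(L/K) = 690/69.8 + 487/14.0 + 187/110 = 9.885 + 34.79 + 1.700 = 46.37 d
q = ΔH / Σ(L/K) = 2.86 / 46.37 = 0.06168 m/d (same in every zone)
Zone A: v = q/n = 0.06168/0.34 = 0.1814 m/d → t_A = 690/0.1814 = 3804 d
Zone B: v = q/n = 0.06168/0.29 = 0.2127 m/d → t_B = 487/0.2127 = 2290 d
Zone C: v = q/n = 0.06168/0.11 = 0.5607 m/d → t_C = 187/0.5607 = 333.5 d
Total t = 3804 + 2290 + 333.5 = 6427 d
   = 6427 / 365 = 17.6 yr

17.6 years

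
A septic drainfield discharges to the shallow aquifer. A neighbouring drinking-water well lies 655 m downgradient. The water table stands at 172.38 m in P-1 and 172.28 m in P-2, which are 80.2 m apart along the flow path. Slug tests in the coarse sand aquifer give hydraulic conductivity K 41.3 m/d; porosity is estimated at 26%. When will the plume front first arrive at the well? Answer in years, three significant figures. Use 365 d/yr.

9.06 years

Hydraulic gradient i = (172.38 − 172.28) / 80.2 = 0.10 / 80.2 = 0.001247
Specific discharge q = 41.3 × 0.001247 = 0.05150 m/d
v_s = q/n_e = 0.05150/0.26 = 0.1981 m/d
t = L / v = 655 / 0.1981 = 3307 d
   = 3307 / 365 = 9.06 yr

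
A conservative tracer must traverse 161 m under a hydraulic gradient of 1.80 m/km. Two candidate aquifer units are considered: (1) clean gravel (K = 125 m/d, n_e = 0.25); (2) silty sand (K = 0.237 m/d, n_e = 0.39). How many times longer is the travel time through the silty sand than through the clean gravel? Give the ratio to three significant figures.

Unit 1 (clean gravel): v = 125×0.0018/0.25 = 0.9000 m/d, t = 161/0.9000 = 178.9 d
Unit 2 (silty sand): v = 0.237×0.0018/0.39 = 0.001094 m/d, t = 161/0.001094 = 147200 d
t(silty sand) / t(clean gravel) = 147200/178.9 = 823

823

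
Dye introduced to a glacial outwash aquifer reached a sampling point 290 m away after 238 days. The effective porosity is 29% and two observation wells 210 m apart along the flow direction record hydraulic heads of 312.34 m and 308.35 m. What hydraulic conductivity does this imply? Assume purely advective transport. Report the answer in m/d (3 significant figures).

Hydraulic gradient i = (312.34 − 308.35) / 210 = 3.99 / 210 = 0.01900
v = L / t = 290 / 238 = 1.218 m/d
K = v · n / i = 1.218 × 0.29 / 0.01900 = 18.6 m/d

18.6 m/d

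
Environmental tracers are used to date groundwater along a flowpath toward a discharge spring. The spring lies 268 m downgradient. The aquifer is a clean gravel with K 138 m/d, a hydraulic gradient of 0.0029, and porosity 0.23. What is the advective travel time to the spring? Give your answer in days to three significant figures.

Specific discharge q = 138 × 0.0029 = 0.4002 m/d
v = Ki/n = 138·0.0029/0.23 = 1.740 m/d
t = L / v = 268 / 1.740 = 154.0 d

154 days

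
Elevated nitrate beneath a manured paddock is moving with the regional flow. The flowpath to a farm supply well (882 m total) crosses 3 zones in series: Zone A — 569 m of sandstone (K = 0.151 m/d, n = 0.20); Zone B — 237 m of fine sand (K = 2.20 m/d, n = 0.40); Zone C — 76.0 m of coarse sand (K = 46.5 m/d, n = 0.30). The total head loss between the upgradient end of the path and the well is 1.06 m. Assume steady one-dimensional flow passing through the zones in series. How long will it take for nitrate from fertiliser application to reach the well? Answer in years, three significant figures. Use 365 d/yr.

2320 years

Continuity: the same q passes through each zone, so ΔH = q·Σ(L_j/K_j) — the zones act as resistances in series.
Σ(L/K) = 569/0.151 + 237/2.20 + 76.0/46.5 = 3768 + 107.7 + 1.634 = 3878 d
q = ΔH / Σ(L/K) = 1.06 / 3878 = 2.734e-4 m/d (same in every zone)
Zone A: v = q/n = 2.734e-4/0.20 = 0.001367 m/d → t_A = 569/0.001367 = 416300 d
Zone B: v = q/n = 2.734e-4/0.40 = 6.834e-4 m/d → t_B = 237/6.834e-4 = 346800 d
Zone C: v = q/n = 2.734e-4/0.30 = 9.112e-4 m/d → t_C = 76.0/9.112e-4 = 83400 d
Total t = 416300 + 346800 + 83400 = 846500 d
   = 846500 / 365 = 2320 yr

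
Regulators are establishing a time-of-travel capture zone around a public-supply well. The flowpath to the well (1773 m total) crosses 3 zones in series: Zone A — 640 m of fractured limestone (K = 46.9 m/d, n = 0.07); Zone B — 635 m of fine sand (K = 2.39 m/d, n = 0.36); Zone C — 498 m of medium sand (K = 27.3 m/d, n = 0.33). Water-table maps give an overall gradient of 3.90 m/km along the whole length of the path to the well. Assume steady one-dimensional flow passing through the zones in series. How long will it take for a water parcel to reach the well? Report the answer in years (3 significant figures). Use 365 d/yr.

51.6 years

For zones in series the flux q is common to all zones; the equivalent conductivity is the harmonic (thickness-weighted) mean, K_eq = L_total / Σ(L_j/K_j).
Σ(L/K) = 640/46.9 + 635/2.39 + 498/27.3 = 13.65 + 265.7 + 18.24 = 297.6 d
K_eq = L_total / Σ(L/K) = 1773 / 297.6 = 5.958 m/d
q = K_eq · i = 5.958 × 0.0039 = 0.02324 m/d (same in every zone)
Zone A: v = q/n = 0.02324/0.07 = 0.3320 m/d → t_A = 640/0.3320 = 1928 d
Zone B: v = q/n = 0.02324/0.36 = 0.06455 m/d → t_B = 635/0.06455 = 9838 d
Zone C: v = q/n = 0.02324/0.33 = 0.07041 m/d → t_C = 498/0.07041 = 7072 d
Total t = 1928 + 9838 + 7072 = 18840 d
   = 18840 / 365 = 51.6 yr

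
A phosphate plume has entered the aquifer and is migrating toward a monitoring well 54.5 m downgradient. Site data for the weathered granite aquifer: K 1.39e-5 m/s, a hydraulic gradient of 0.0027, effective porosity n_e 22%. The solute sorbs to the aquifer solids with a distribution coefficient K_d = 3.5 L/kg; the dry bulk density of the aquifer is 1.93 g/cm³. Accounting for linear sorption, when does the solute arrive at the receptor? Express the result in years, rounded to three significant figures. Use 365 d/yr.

321 years

K = 1.39e-5 m/s × 86400 s/d = 1.201 m/d
Darcy flux q = K·i = 1.201 × 0.0027 = 0.003243 m/d
v = Ki/n = 1.201·0.0027/0.22 = 0.01474 m/d
Retardation R = 1 + ρ_b·K_d/n = 1 + 1.93×3.5/0.22 = 31.70
Contaminant velocity v_c = v/R = 0.01474/31.70 = 4.649e-4 m/d
t = L/v_c = 54.5/4.649e-4 = 117200 d
   = 117200/365 = 321 yr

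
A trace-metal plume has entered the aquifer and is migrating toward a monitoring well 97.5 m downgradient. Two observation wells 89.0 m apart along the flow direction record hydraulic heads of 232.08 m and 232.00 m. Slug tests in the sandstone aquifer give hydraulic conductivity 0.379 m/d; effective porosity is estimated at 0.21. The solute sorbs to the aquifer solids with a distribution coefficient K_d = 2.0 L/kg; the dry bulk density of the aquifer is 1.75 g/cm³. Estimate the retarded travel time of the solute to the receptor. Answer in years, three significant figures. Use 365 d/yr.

Hydraulic gradient i = (232.08 − 232.00) / 89.0 = 0.08 / 89.0 = 8.989e-4
Darcy flux q = K·i = 0.379 × 8.989e-4 = 3.407e-4 m/d
Average linear velocity = 3.407e-4 / 0.21 = 0.001622 m/d
Retardation R = 1 + ρ_b·K_d/n = 1 + 1.75×2.0/0.21 = 17.67
Contaminant velocity v_c = v/R = 0.001622/17.67 = 9.183e-5 m/d
t = L/v_c = 97.5/9.183e-5 = 1.062e6 d
   = 1.062e6/365 = 2910 yr

2910 years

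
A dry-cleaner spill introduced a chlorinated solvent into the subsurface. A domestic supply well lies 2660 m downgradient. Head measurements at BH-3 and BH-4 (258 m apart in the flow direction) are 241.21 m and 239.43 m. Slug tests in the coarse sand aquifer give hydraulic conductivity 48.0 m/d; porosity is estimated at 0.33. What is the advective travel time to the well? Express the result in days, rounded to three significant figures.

2650 days

Hydraulic gradient i = (241.21 − 239.43) / 258 = 1.78 / 258 = 0.006899
Darcy flux q = K·i = 48.0 × 0.006899 = 0.3312 m/d
v_s = q/n_e = 0.3312/0.33 = 1.004 m/d
t = L / v = 2660 / 1.004 = 2651 d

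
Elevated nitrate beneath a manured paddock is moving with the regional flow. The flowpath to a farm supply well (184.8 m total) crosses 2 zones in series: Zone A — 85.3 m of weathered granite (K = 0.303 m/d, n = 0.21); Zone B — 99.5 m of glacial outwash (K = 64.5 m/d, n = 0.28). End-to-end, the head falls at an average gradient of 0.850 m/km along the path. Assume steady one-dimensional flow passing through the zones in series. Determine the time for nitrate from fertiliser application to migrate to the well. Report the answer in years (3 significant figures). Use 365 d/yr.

Steady 1-D flow in series ⇒ the Darcy flux q is identical in every zone and the zone head losses add (resistances L/K in series).
Σ(L/K) = 85.3/0.303 + 99.5/64.5 = 281.5 + 1.543 = 283.1 d
K_eq = L_total / Σ(L/K) = 184.8 / 283.1 = 0.6529 m/d
q = K_eq · i = 0.6529 × 8.5e-4 = 5.549e-4 m/d (same in every zone)
Zone A: v = q/n = 5.549e-4/0.21 = 0.002643 m/d → t_A = 85.3/0.002643 = 32280 d
Zone B: v = q/n = 5.549e-4/0.28 = 0.001982 m/d → t_B = 99.5/0.001982 = 50200 d
Total t = 32280 + 50200 = 82480 d
   = 82480 / 365 = 226 yr

226 years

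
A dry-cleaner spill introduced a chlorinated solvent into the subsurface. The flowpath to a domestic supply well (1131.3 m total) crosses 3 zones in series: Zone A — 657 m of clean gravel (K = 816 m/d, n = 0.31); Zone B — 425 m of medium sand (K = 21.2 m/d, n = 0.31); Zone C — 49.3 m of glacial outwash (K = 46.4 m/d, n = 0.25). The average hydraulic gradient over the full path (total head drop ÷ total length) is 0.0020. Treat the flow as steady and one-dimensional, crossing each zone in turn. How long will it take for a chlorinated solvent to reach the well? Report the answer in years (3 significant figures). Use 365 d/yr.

For zones in series the flux q is common to all zones; the equivalent conductivity is the harmonic (thickness-weighted) mean, K_eq = L_total / Σ(L_j/K_j).
Σ(L/K) = 657/816 + 425/21.2 + 49.3/46.4 = 0.8051 + 20.05 + 1.063 = 21.91 d
K_eq = L_total / Σ(L/K) = 1131.3 / 21.91 = 51.62 m/d
q = K_eq · i = 51.62 × 0.0020 = 0.1032 m/d (same in every zone)
Zone A: v = q/n = 0.1032/0.31 = 0.3330 m/d → t_A = 657/0.3330 = 1973 d
Zone B: v = q/n = 0.1032/0.31 = 0.3330 m/d → t_B = 425/0.3330 = 1276 d
Zone C: v = q/n = 0.1032/0.25 = 0.4130 m/d → t_C = 49.3/0.4130 = 119.4 d
Total t = 1973 + 1276 + 119.4 = 3368 d
   = 3368 / 365 = 9.23 yr

9.23 years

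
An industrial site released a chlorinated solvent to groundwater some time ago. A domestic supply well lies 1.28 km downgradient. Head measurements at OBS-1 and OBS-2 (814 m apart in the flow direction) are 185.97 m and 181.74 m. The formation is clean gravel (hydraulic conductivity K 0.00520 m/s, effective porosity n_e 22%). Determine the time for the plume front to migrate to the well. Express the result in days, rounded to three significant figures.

Hydraulic gradient i = (185.97 − 181.74) / 814 = 4.23 / 814 = 0.005197
K = 0.00520 m/s × 86400 s/d = 449.3 m/d
q = Ki = 449.3 × 0.005197 = 2.335 m/d
Average linear velocity = 2.335 / 0.22 = 10.61 m/d
L = 1.28 km = 1280 m
t = L / v = 1280 / 10.61 = 120.6 d

121 days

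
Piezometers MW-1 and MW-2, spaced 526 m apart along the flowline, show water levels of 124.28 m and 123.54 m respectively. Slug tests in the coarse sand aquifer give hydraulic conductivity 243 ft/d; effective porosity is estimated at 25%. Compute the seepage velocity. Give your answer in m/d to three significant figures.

0.417 m/d

Hydraulic gradient i = (124.28 − 123.54) / 526 = 0.74 / 526 = 0.001407
K = 243 ft/d × 0.3048 = 74.07 m/d
Darcy flux q = K·i = 74.07 × 0.001407 = 0.1042 m/d
v_s = q/n_e = 0.1042/0.25 = 0.4168 m/d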